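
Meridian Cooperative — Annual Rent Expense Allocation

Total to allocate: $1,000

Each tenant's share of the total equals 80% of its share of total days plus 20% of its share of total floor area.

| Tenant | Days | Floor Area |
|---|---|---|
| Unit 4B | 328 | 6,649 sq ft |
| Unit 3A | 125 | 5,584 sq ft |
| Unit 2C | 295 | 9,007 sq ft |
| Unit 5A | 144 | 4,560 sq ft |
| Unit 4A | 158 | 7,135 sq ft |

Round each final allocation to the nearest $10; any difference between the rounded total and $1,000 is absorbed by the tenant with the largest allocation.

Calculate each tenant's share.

Days total 1,050; floor area total 32,935.
Combined weights (80% days + 20% floor area): Unit 4B 0.2903; Unit 3A 0.1291; Unit 2C 0.2795; Unit 5A 0.1374; Unit 4A 0.1637.
Pro-rata amounts: Unit 4B 290.28; Unit 3A 129.15; Unit 2C 279.46; Unit 5A 137.41; Unit 4A 163.71.
Rounded to nearest $10: Unit 4B $290; Unit 3A $130; Unit 2C $280; Unit 5A $140; Unit 4A $160. Sum = $1,000.
No rounding difference to absorb.

Unit 4B: $290 | Unit 3A: $130 | Unit 2C: $280 | Unit 5A: $140 | Unit 4A: $160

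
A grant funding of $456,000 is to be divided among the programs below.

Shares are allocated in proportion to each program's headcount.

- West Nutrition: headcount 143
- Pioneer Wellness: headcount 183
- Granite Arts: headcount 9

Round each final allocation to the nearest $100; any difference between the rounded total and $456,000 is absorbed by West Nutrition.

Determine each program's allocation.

Sum of headcount: 335.
Unrounded shares: West Nutrition 143/335 × $456,000 = 194,650.75; Pioneer Wellness 183/335 × $456,000 = 249,098.51; Granite Arts 9/335 × $456,000 = 12,250.75.
Rounded to nearest $100: West Nutrition $194,700; Pioneer Wellness $249,100; Granite Arts $12,300. Sum = $456,100.
Difference $456,000 − $456,100 = −$100 applied to West Nutrition: West Nutrition becomes $194,600.

West Nutrition: $194,600; Pioneer Wellness: $249,100; Granite Arts: $12,300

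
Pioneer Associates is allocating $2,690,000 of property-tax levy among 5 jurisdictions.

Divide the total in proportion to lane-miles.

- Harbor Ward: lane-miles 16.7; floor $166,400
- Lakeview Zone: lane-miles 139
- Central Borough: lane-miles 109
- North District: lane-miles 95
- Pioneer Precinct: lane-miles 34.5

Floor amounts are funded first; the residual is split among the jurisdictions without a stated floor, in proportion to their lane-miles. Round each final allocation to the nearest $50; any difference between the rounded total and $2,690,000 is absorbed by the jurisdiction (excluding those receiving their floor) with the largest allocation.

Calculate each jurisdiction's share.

Harbor Ward: $166,400 | Lakeview Zone: $929,200 | Central Borough: $728,650 | North District: $635,100 | Pioneer Precinct: $230,650

Guaranteed amounts: Harbor Ward $166,400. Balance $2,523,600.
Balance split over remaining lane-miles 377.5: Lakeview Zone 929,219.60 → $929,200; Central Borough 728,668.61 → $728,650; North District 635,078.15 → $635,100; Pioneer Precinct 230,633.64 → $230,650.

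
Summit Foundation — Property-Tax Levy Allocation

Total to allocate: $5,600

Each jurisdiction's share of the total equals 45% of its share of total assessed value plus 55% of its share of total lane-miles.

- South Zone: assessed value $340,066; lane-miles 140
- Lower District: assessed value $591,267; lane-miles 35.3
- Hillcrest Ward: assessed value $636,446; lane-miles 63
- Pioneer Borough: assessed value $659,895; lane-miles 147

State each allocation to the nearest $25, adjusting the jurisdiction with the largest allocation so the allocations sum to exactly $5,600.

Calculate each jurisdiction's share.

Totals — assessed value 2,227,674, lane-miles 385.3.
Blended shares (45% assessed value + 55% lane-miles): South Zone 0.2685; Lower District 0.1698; Hillcrest Ward 0.2185; Pioneer Borough 0.3431.
Proportional shares: South Zone 1,503.82; Lower District 951.04; Hillcrest Ward 1,223.57; Pioneer Borough 1,921.57.
Rounded to nearest $25: South Zone $1,500; Lower District $950; Hillcrest Ward $1,225; Pioneer Borough $1,925. Sum = $5,600.
Rounded total matches; no reconciliation needed.

South Zone: $1,500 · Lower District: $950 · Hillcrest Ward: $1,225 · Pioneer Borough: $1,925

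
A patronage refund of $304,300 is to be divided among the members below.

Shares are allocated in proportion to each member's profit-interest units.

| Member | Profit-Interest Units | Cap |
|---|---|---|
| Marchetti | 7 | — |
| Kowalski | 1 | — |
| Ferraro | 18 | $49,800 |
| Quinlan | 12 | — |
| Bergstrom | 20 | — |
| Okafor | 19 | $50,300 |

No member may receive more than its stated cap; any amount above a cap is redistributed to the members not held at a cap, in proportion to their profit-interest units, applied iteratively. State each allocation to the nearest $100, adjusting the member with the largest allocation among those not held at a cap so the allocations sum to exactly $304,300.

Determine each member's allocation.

Marchetti: $35,700; Kowalski: $5,100; Ferraro: $49,800; Quinlan: $61,300; Bergstrom: $102,100; Okafor: $50,300

Profit-interest units total: 77.
Pro-rata shares before constraints: Marchetti 27,663.64; Kowalski 3,951.95; Ferraro 71,135.06; Quinlan 47,423.38; Bergstrom 79,038.96; Okafor 75,087.01.
Capped: Ferraro ($49,800), Okafor ($50,300); balance $204,200 reallocated over remaining profit-interest units 40.
Redistributed shares: Marchetti 35,735.00 → $35,700; Kowalski 5,105.00 → $5,100; Quinlan 61,260.00 → $61,300; Bergstrom 102,100.00 → $102,100.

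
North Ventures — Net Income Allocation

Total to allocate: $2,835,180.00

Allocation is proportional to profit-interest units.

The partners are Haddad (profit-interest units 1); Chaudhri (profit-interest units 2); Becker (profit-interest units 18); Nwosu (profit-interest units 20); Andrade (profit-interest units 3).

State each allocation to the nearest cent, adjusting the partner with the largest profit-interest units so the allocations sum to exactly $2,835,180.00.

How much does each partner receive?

Haddad: $64,435.91 | Chaudhri: $128,871.82 | Becker: $1,159,846.36 | Nwosu: $1,288,718.18 | Andrade: $193,307.73

Sum of profit-interest units: 1 + 2 + 18 + 20 + 3 = 44.
Raw shares: Haddad 64,435.9091; Chaudhri 128,871.8182; Becker 1,159,846.3636; Nwosu 1,288,718.1818; Andrade 193,307.7273.
At nearest cent: Haddad $64,435.91; Chaudhri $128,871.82; Becker $1,159,846.36; Nwosu $1,288,718.18; Andrade $193,307.73. Sum = $2,835,180.00.
Sum already equals the total — no adjustment.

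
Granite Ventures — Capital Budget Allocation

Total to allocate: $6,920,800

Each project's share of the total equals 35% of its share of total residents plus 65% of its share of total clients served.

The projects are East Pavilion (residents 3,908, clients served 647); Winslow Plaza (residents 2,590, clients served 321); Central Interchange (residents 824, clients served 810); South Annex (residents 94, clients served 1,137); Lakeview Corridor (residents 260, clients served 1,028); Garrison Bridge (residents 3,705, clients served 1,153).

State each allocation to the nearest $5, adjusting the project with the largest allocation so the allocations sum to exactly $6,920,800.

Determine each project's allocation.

Totals — residents 11,381, clients served 5,096.
Blended shares (35% residents + 65% clients served): East Pavilion 0.2027; Winslow Plaza 0.1206; Central Interchange 0.1287; South Annex 0.1479; Lakeview Corridor 0.1391; Garrison Bridge 0.2610.
Proportional shares: East Pavilion 1,402,903.40; Winslow Plaza 834,608.14; Central Interchange 890,408.02; South Annex 1,023,699.08; Lakeview Corridor 962,809.46; Garrison Bridge 1,806,371.89.
After rounding ($5): East Pavilion $1,402,905; Winslow Plaza $834,610; Central Interchange $890,410; South Annex $1,023,700; Lakeview Corridor $962,810; Garrison Bridge $1,806,370. Sum = $6,920,805.
Difference $6,920,800 − $6,920,805 = −$5 applied to largest allocation (Garrison Bridge): Garrison Bridge becomes $1,806,365.

East Pavilion: $1,402,905 | Winslow Plaza: $834,610 | Central Interchange: $890,410 | South Annex: $1,023,700 | Lakeview Corridor: $962,810 | Garrison Bridge: $1,806,365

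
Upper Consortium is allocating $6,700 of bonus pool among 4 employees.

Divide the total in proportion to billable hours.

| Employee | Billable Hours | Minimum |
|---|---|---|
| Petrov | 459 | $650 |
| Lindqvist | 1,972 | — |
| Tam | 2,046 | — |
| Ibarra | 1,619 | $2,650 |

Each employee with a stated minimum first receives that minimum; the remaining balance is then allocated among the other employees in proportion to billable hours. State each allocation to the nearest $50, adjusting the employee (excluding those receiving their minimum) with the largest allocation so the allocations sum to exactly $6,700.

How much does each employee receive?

Petrov: $650 · Lindqvist: $1,650 · Tam: $1,750 · Ibarra: $2,650

Minimums first: Petrov $650; Ibarra $2,650. Balance $3,400.
Balance split over remaining billable hours 4,018: Lindqvist 1,668.69 → $1,650; Tam 1,731.31 → $1,750.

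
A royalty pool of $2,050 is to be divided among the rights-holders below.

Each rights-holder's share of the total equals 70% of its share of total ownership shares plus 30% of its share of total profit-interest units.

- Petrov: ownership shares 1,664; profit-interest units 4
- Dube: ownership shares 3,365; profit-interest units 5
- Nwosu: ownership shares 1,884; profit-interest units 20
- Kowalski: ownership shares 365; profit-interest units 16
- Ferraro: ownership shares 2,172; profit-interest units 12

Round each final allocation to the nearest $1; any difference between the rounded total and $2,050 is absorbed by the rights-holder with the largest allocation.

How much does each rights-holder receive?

Ownership shares total 9,450; profit-interest units total 57.
Blended shares (70% ownership shares + 30% profit-interest units): Petrov 0.1443; Dube 0.2756; Nwosu 0.2448; Kowalski 0.1112; Ferraro 0.2240.
Raw shares: Petrov 295.84; Dube 564.93; Nwosu 501.88; Kowalski 228.06; Ferraro 459.30.
After rounding ($1): Petrov $296; Dube $565; Nwosu $502; Kowalski $228; Ferraro $459. Sum = $2,050.
Sum already equals the total — no adjustment.

Petrov: $296; Dube: $565; Nwosu: $502; Kowalski: $228; Ferraro: $459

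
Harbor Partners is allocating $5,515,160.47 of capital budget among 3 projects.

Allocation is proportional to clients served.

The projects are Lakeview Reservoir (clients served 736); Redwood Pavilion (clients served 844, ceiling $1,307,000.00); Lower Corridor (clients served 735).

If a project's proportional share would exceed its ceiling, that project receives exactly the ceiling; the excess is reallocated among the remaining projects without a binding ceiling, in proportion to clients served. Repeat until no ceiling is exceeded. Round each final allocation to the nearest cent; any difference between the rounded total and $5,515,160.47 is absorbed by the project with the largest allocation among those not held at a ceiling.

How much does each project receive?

Total clients served = 2,315.
Proportional shares (ignoring caps): Lakeview Reservoir 1,753,416.0285; Redwood Pavilion 2,010,710.7718; Lower Corridor 1,751,033.6697.
Capped: Redwood Pavilion ($1,307,000.00); remaining pool $4,208,160.47 reallocated over remaining clients served 1,471.
Redistributed shares: Lakeview Reservoir 2,105,510.6091 → $2,105,510.61; Lower Corridor 2,102,649.8609 → $2,102,649.86.

Lakeview Reservoir: $2,105,510.61 · Redwood Pavilion: $1,307,000.00 · Lower Corridor: $2,102,649.86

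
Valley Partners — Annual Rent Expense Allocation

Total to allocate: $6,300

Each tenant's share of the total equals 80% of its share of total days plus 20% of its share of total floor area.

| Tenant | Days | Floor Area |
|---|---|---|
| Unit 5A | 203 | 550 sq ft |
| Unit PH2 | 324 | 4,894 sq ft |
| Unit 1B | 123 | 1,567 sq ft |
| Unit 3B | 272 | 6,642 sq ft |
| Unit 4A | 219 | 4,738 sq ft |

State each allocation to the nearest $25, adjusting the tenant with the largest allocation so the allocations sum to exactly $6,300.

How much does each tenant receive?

Totals — days 1,141, floor area 18,391.
Combined weights (80% days + 20% floor area): Unit 5A 0.1483; Unit PH2 0.2804; Unit 1B 0.1033; Unit 3B 0.2629; Unit 4A 0.2051.
Pro-rata amounts: Unit 5A 934.37; Unit PH2 1,766.46; Unit 1B 650.67; Unit 3B 1,656.53; Unit 4A 1,291.97.
At nearest $25: Unit 5A $925; Unit PH2 $1,775; Unit 1B $650; Unit 3B $1,650; Unit 4A $1,300. Sum = $6,300.
Sum already equals the total — no adjustment.

Unit 5A: $925 · Unit PH2: $1,775 · Unit 1B: $650 · Unit 3B: $1,650 · Unit 4A: $1,300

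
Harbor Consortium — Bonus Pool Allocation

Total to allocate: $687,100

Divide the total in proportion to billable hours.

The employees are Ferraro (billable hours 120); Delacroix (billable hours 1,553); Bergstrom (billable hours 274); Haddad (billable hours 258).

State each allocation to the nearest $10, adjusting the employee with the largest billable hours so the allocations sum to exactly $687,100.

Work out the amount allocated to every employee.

Billable hours total: 120 + 1,553 + 274 + 258 = 2,205.
Unrounded shares: Ferraro 37,393.20; Delacroix 483,930.29; Bergstrom 85,381.13; Haddad 80,395.37.
After rounding ($10): Ferraro $37,390; Delacroix $483,930; Bergstrom $85,380; Haddad $80,400. Sum = $687,100.
Rounded total matches; no reconciliation needed.

Ferraro: $37,390 | Delacroix: $483,930 | Bergstrom: $85,380 | Haddad: $80,400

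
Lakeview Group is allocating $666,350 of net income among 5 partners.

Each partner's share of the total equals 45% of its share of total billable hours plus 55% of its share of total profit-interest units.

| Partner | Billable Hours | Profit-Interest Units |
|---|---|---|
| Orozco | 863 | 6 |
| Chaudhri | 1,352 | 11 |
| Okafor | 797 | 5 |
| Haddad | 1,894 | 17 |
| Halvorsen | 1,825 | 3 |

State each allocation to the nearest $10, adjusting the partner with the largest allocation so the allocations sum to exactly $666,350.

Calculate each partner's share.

Totals — billable hours 6,731, profit-interest units 42.
Composite weights (45% billable hours + 55% profit-interest units): Orozco 0.1363; Chaudhri 0.2344; Okafor 0.1188; Haddad 0.3492; Halvorsen 0.1613.
Proportional shares: Orozco 90,801.63; Chaudhri 156,216.01; Okafor 79,135.40; Haddad 232,717.50; Halvorsen 107,479.47.
After rounding ($10): Orozco $90,800; Chaudhri $156,220; Okafor $79,140; Haddad $232,720; Halvorsen $107,480. Sum = $666,360.
Difference $666,350 − $666,360 = −$10 applied to largest allocation (Haddad): Haddad becomes $232,710.

Orozco: $90,800 · Chaudhri: $156,220 · Okafor: $79,140 · Haddad: $232,710 · Halvorsen: $107,480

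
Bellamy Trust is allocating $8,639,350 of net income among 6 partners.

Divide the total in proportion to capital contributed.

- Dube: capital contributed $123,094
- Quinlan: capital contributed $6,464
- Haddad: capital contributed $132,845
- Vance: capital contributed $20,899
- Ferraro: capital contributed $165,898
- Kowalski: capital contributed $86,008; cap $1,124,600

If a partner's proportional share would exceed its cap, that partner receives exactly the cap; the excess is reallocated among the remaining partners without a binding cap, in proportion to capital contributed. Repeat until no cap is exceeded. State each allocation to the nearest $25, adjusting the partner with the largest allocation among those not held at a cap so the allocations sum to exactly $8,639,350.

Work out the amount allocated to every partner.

Dube: $2,059,250; Quinlan: $108,125; Haddad: $2,222,400; Vance: $349,625; Ferraro: $2,775,350; Kowalski: $1,124,600

Capital contributed total: 535,208.
Proportional shares (ignoring caps): Dube 1,986,988.51; Quinlan 104,342.16; Haddad 2,144,389.57; Vance 337,352.54; Ferraro 2,677,932.48; Kowalski 1,388,344.75.
Held at cap: Kowalski ($1,124,600); residual $7,514,750 reallocated over remaining capital contributed 449,200.
Remaining shares: Dube 2,059,262.33 → $2,059,250; Quinlan 108,137.45 → $108,125; Haddad 2,222,388.61 → $2,222,400; Vance 349,623.24 → $349,625; Ferraro 2,775,338.37 → $2,775,350.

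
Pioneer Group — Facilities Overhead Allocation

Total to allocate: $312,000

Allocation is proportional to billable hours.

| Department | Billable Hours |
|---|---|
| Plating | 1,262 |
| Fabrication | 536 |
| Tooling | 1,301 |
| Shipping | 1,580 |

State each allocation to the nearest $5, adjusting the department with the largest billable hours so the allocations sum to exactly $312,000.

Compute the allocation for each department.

Plating: $84,150; Fabrication: $35,740; Tooling: $86,750; Shipping: $105,360

Billable hours total: 4,679.
Unrounded shares: Plating 1,262/4,679 × $312,000 = 84,151.31; Fabrication 536/4,679 × $312,000 = 35,740.97; Tooling 1,301/4,679 × $312,000 = 86,751.87; Shipping 1,580/4,679 × $312,000 = 105,355.85.
At nearest $5: Plating $84,150; Fabrication $35,740; Tooling $86,750; Shipping $105,355. Sum = $311,995.
Difference $312,000 − $311,995 = +$5 applied to largest billable hours (Shipping): Shipping becomes $105,360.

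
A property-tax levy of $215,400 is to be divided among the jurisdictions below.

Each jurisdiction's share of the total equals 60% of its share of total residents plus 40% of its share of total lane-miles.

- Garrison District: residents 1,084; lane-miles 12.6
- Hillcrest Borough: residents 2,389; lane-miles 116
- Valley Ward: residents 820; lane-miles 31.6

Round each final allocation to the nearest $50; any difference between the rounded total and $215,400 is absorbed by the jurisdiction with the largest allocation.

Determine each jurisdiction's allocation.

Garrison District: $39,400 | Hillcrest Borough: $134,300 | Valley Ward: $41,700

Residents total 4,293; lane-miles total 160.2.
Combined weights (60% residents + 40% lane-miles): Garrison District 0.1830; Hillcrest Borough 0.6235; Valley Ward 0.1935.
Pro-rata amounts: Garrison District 39,410.26; Hillcrest Borough 134,308.43; Valley Ward 41,681.31.
At nearest $50: Garrison District $39,400; Hillcrest Borough $134,300; Valley Ward $41,700. Sum = $215,400.
Rounded total matches; no reconciliation needed.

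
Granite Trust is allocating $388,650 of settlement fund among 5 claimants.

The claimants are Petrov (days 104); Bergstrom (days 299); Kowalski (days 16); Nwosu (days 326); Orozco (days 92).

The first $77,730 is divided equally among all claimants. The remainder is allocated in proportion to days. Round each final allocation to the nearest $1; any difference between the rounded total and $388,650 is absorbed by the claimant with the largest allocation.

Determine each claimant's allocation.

$77,730 shared equally gives $15,546 per claimant.
Remainder $310,920 by days (total 837): Petrov 38,632.83 → $38,633; Bergstrom 111,069.39 → $111,069; Kowalski 5,943.51 → $5,944; Nwosu 121,099.07 → $121,099; Orozco 34,175.20 → $34,175.
Totals: Petrov $15,546 + $38,633 = $54,179; Bergstrom $15,546 + $111,069 = $126,615; Kowalski $15,546 + $5,944 = $21,490; Nwosu $15,546 + $121,099 = $136,645; Orozco $15,546 + $34,175 = $49,721.

Petrov: $54,179 · Bergstrom: $126,615 · Kowalski: $21,490 · Nwosu: $136,645 · Orozco: $49,721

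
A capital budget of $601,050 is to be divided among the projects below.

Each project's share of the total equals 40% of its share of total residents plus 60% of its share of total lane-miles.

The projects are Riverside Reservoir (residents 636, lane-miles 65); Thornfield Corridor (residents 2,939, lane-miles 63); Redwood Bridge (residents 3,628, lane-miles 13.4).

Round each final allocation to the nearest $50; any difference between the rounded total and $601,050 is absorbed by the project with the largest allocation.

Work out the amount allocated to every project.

Totals — residents 7,203, lane-miles 141.4.
Blended shares (40% residents + 60% lane-miles): Riverside Reservoir 0.3111; Thornfield Corridor 0.4305; Redwood Bridge 0.2583.
Pro-rata amounts: Riverside Reservoir 187,005.84; Thornfield Corridor 258,773.97; Redwood Bridge 155,270.20.
Rounded to nearest $50: Riverside Reservoir $187,000; Thornfield Corridor $258,750; Redwood Bridge $155,250. Sum = $601,000.
Difference $601,050 − $601,000 = +$50 applied to largest allocation (Thornfield Corridor): Thornfield Corridor becomes $258,800.

Riverside Reservoir: $187,000 | Thornfield Corridor: $258,800 | Redwood Bridge: $155,250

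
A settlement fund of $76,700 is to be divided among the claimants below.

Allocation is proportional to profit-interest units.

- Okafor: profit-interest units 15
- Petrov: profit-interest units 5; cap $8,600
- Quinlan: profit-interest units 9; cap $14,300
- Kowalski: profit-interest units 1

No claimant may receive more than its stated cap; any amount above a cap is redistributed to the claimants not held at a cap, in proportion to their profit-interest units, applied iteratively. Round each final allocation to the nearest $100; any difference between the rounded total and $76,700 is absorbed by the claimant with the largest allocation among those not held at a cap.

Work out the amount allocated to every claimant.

Okafor: $50,400; Petrov: $8,600; Quinlan: $14,300; Kowalski: $3,400

Combined profit-interest units = 30.
Pro-rata shares before constraints: Okafor 38,350.00; Petrov 12,783.33; Quinlan 23,010.00; Kowalski 2,556.67.
Capped: Petrov ($8,600), Quinlan ($14,300); remaining pool $53,800 reallocated over remaining profit-interest units 16.
Shares after redistribution: Okafor 50,437.50 → $50,400; Kowalski 3,362.50 → $3,400.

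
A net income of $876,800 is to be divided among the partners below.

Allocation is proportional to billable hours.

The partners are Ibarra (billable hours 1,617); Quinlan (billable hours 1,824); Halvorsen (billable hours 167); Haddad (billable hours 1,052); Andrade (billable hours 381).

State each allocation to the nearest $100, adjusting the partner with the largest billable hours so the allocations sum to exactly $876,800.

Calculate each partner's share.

Sum of billable hours: 5,041.
Unrounded shares: Ibarra 1,617/5,041 × $876,800 = 281,250.86; Quinlan 1,824/5,041 × $876,800 = 317,255.15; Halvorsen 167/5,041 × $876,800 = 29,046.94; Haddad 1,052/5,041 × $876,800 = 182,978.30; Andrade 381/5,041 × $876,800 = 66,268.76.
At nearest $100: Ibarra $281,300; Quinlan $317,300; Halvorsen $29,000; Haddad $183,000; Andrade $66,300. Sum = $876,900.
Difference $876,800 − $876,900 = −$100 applied to largest billable hours (Quinlan): Quinlan becomes $317,200.

Ibarra: $281,300 | Quinlan: $317,200 | Halvorsen: $29,000 | Haddad: $183,000 | Andrade: $66,300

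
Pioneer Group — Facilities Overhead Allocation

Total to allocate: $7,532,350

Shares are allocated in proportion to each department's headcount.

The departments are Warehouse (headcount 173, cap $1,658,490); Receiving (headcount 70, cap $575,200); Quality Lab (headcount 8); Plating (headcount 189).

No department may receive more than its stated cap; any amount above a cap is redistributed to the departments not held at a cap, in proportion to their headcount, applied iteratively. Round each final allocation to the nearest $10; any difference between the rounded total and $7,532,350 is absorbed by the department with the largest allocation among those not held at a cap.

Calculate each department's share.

Sum of headcount: 440.
Proportional shares (ignoring caps): Warehouse 2,961,583.07; Receiving 1,198,328.41; Quality Lab 136,951.82; Plating 3,235,486.70.
Capped: Warehouse ($1,658,490), Receiving ($575,200); balance $5,298,660 reallocated over remaining headcount 197.
Shares after redistribution: Quality Lab 215,174.01 → $215,170; Plating 5,083,485.99 → $5,083,490.

Warehouse: $1,658,490; Receiving: $575,200; Quality Lab: $215,170; Plating: $5,083,490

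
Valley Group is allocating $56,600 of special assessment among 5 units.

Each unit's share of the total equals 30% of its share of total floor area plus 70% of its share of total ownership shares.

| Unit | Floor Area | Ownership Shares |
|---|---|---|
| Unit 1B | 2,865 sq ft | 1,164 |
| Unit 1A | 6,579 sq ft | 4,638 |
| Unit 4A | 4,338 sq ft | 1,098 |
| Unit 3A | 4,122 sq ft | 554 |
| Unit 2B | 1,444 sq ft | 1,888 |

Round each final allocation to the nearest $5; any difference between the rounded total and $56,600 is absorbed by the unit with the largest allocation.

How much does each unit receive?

Unit 1B: $7,450; Unit 1A: $25,445; Unit 4A: $8,465; Unit 3A: $5,965; Unit 2B: $9,275

Totals — floor area 19,348, ownership shares 9,342.
Composite weights (30% floor area + 70% ownership shares): Unit 1B 0.1316; Unit 1A 0.4495; Unit 4A 0.1495; Unit 3A 0.1054; Unit 2B 0.1639.
Proportional shares: Unit 1B 7,450.95; Unit 1A 25,443.84; Unit 4A 8,463.76; Unit 3A 5,967.06; Unit 2B 9,274.39.
At nearest $5: Unit 1B $7,450; Unit 1A $25,445; Unit 4A $8,465; Unit 3A $5,965; Unit 2B $9,275. Sum = $56,600.
Rounded total matches; no reconciliation needed.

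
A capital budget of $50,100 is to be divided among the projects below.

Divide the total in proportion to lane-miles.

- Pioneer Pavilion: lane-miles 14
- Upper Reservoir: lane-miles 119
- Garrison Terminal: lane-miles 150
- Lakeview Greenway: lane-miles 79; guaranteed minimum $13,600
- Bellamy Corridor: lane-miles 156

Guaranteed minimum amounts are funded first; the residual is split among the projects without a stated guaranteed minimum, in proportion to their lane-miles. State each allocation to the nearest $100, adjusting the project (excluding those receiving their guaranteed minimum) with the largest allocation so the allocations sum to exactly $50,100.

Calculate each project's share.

Guaranteed amounts: Lakeview Greenway $13,600. Residual $36,500.
Residual split over remaining lane-miles 439: Pioneer Pavilion 1,164.01 → $1,200; Upper Reservoir 9,894.08 → $9,900; Garrison Terminal 12,471.53 → $12,500; Bellamy Corridor 12,970.39 → $13,000.
Rounding difference −$100 applied to Bellamy Corridor → $12,900.

Pioneer Pavilion: $1,200 | Upper Reservoir: $9,900 | Garrison Terminal: $12,500 | Lakeview Greenway: $13,600 | Bellamy Corridor: $12,900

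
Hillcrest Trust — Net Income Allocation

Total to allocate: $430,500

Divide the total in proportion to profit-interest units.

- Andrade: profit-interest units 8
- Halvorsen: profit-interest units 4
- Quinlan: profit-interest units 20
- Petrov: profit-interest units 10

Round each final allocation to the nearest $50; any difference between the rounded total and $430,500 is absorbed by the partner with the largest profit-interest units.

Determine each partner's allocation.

Andrade: $82,000 | Halvorsen: $41,000 | Quinlan: $205,000 | Petrov: $102,500

Profit-interest units total: 8 + 4 + 20 + 10 = 42.
Raw shares: Andrade 82,000.00; Halvorsen 41,000.00; Quinlan 205,000.00; Petrov 102,500.00.
At nearest $50: Andrade $82,000; Halvorsen $41,000; Quinlan $205,000; Petrov $102,500. Sum = $430,500.
No rounding difference to absorb.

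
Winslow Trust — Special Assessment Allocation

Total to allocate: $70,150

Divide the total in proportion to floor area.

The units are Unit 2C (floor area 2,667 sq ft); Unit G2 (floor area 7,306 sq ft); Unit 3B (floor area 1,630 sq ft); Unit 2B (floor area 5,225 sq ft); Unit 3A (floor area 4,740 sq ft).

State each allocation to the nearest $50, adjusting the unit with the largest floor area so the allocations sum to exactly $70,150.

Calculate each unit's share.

Floor area total: 21,568.
Pro-rata amounts: Unit 2C 2,667/21,568 × $70,150 = 8,674.43; Unit G2 7,306/21,568 × $70,150 = 23,762.79; Unit 3B 1,630/21,568 × $70,150 = 5,301.58; Unit 2B 5,225/21,568 × $70,150 = 16,994.33; Unit 3A 4,740/21,568 × $70,150 = 15,416.87.
Rounded to nearest $50: Unit 2C $8,650; Unit G2 $23,750; Unit 3B $5,300; Unit 2B $17,000; Unit 3A $15,400. Sum = $70,100.
Difference $70,150 − $70,100 = +$50 applied to largest floor area (Unit G2): Unit G2 becomes $23,800.

Unit 2C: $8,650 · Unit G2: $23,800 · Unit 3B: $5,300 · Unit 2B: $17,000 · Unit 3A: $15,400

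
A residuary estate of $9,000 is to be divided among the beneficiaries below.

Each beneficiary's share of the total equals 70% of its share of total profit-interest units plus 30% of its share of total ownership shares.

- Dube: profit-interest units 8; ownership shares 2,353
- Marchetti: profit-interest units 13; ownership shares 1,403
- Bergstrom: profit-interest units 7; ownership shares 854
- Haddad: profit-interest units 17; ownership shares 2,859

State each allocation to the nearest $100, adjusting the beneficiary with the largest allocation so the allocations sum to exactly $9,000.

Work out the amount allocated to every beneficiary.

Dube: $2,000 | Marchetti: $2,300 | Bergstrom: $1,300 | Haddad: $3,400

Totals — profit-interest units 45, ownership shares 7,469.
Composite weights (70% profit-interest units + 30% ownership shares): Dube 0.2190; Marchetti 0.2586; Bergstrom 0.1432; Haddad 0.3793.
Unrounded shares: Dube 1,970.60; Marchetti 2,327.18; Bergstrom 1,288.72; Haddad 3,413.51.
Rounded to nearest $100: Dube $2,000; Marchetti $2,300; Bergstrom $1,300; Haddad $3,400. Sum = $9,000.
Rounded total matches; no reconciliation needed.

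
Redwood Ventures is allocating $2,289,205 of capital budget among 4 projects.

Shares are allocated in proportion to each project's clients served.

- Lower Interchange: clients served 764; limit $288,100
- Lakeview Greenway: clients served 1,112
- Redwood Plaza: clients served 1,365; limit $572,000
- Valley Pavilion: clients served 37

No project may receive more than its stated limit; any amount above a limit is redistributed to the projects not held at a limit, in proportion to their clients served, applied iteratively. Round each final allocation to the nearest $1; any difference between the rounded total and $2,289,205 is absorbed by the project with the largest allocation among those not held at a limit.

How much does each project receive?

Lower Interchange: $288,100 | Lakeview Greenway: $1,383,085 | Redwood Plaza: $572,000 | Valley Pavilion: $46,020

Sum of clients served: 3,278.
Pro-rata shares before constraints: Lower Interchange 533,542.59; Lakeview Greenway 776,569.85; Redwood Plaza 953,253.45; Valley Pavilion 25,839.10.
Capped: Lower Interchange ($288,100), Redwood Plaza ($572,000); residual $1,429,105 reallocated over remaining clients served 1,149.
Shares after redistribution: Lakeview Greenway 1,383,085.08 → $1,383,085; Valley Pavilion 46,019.92 → $46,020.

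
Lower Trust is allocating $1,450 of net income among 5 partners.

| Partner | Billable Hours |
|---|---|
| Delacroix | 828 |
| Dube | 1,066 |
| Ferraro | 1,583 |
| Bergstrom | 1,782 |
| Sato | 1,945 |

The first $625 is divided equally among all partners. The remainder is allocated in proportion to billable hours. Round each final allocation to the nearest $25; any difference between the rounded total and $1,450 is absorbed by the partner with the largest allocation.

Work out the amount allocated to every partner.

Delacroix: $225 | Dube: $250 | Ferraro: $300 | Bergstrom: $325 | Sato: $350

First tranche $625 split equally: $125 each.
Remainder $825 by billable hours (total 7,204): Delacroix 94.82 → $100; Dube 122.08 → $125; Ferraro 181.28 → $175; Bergstrom 204.07 → $200; Sato 222.74 → $225.
Totals: Delacroix $125 + $100 = $225; Dube $125 + $125 = $250; Ferraro $125 + $175 = $300; Bergstrom $125 + $200 = $325; Sato $125 + $225 = $350.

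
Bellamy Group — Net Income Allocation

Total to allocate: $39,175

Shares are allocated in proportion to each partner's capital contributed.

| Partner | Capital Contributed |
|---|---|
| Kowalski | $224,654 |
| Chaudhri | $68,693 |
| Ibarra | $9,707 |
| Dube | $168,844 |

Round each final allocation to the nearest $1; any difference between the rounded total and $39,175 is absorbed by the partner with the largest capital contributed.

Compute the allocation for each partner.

Kowalski: $18,649 | Chaudhri: $5,703 | Ibarra: $806 | Dube: $14,017

Capital contributed total: 471,898.
Unrounded shares: Kowalski 224,654/471,898 × $39,175 = 18,649.84; Chaudhri 68,693/471,898 × $39,175 = 5,702.61; Ibarra 9,707/471,898 × $39,175 = 805.83; Dube 168,844/471,898 × $39,175 = 14,016.72.
At nearest $1: Kowalski $18,650; Chaudhri $5,703; Ibarra $806; Dube $14,017. Sum = $39,176.
Difference $39,175 − $39,176 = −$1 applied to largest capital contributed (Kowalski): Kowalski becomes $18,649.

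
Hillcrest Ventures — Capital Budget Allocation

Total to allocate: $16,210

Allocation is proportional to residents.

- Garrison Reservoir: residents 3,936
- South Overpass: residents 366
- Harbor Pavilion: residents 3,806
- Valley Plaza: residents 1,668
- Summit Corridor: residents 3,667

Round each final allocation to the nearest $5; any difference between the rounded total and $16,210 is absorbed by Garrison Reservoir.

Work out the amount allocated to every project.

Garrison Reservoir: $4,750 · South Overpass: $440 · Harbor Pavilion: $4,590 · Valley Plaza: $2,010 · Summit Corridor: $4,420

Total residents = 13,443.
Proportional shares: Garrison Reservoir 3,936/13,443 × $16,210 = 4,746.15; South Overpass 366/13,443 × $16,210 = 441.33; Harbor Pavilion 3,806/13,443 × $16,210 = 4,589.40; Valley Plaza 1,668/13,443 × $16,210 = 2,011.33; Summit Corridor 3,667/13,443 × $16,210 = 4,421.79.
Rounded to nearest $5: Garrison Reservoir $4,745; South Overpass $440; Harbor Pavilion $4,590; Valley Plaza $2,010; Summit Corridor $4,420. Sum = $16,205.
Difference $16,210 − $16,205 = +$5 applied to Garrison Reservoir: Garrison Reservoir becomes $4,750.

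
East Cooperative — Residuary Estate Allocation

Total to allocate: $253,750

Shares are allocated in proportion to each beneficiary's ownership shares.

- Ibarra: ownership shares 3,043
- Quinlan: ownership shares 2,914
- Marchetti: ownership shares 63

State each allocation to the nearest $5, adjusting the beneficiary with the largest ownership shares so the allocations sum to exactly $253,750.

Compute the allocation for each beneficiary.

Ibarra: $128,265; Quinlan: $122,830; Marchetti: $2,655

Total ownership shares = 3,043 + 2,914 + 63 = 6,020.
Proportional shares: Ibarra 128,265.99; Quinlan 122,828.49; Marchetti 2,655.52.
At nearest $5: Ibarra $128,265; Quinlan $122,830; Marchetti $2,655. Sum = $253,750.
Sum already equals the total — no adjustment.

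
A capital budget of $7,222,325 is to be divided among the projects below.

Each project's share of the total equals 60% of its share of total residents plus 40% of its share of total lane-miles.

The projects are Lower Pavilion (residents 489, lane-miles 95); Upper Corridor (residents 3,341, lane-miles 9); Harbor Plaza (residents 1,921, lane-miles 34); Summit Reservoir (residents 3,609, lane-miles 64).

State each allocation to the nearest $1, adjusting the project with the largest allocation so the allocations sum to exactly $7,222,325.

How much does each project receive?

Residents total 9,360; lane-miles total 202.
Combined weights (60% residents + 40% lane-miles): Lower Pavilion 0.2195; Upper Corridor 0.2320; Harbor Plaza 0.1905; Summit Reservoir 0.3581.
Proportional shares: Lower Pavilion 1,585,047.31; Upper Corridor 1,675,495.97; Harbor Plaza 1,375,620.05; Summit Reservoir 2,586,161.67.
Rounded to nearest $1: Lower Pavilion $1,585,047; Upper Corridor $1,675,496; Harbor Plaza $1,375,620; Summit Reservoir $2,586,162. Sum = $7,222,325.
No rounding difference to absorb.

Lower Pavilion: $1,585,047; Upper Corridor: $1,675,496; Harbor Plaza: $1,375,620; Summit Reservoir: $2,586,162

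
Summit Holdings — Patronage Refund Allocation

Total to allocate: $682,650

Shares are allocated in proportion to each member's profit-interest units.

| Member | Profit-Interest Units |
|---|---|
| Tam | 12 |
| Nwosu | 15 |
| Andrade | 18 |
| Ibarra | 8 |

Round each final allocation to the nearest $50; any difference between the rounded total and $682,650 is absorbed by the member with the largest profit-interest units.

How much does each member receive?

Tam: $154,550; Nwosu: $193,200; Andrade: $231,850; Ibarra: $103,050

Sum of profit-interest units: 12 + 15 + 18 + 8 = 53.
Pro-rata amounts: Tam 154,562.26; Nwosu 193,202.83; Andrade 231,843.40; Ibarra 103,041.51.
After rounding ($50): Tam $154,550; Nwosu $193,200; Andrade $231,850; Ibarra $103,050. Sum = $682,650.
No rounding difference to absorb.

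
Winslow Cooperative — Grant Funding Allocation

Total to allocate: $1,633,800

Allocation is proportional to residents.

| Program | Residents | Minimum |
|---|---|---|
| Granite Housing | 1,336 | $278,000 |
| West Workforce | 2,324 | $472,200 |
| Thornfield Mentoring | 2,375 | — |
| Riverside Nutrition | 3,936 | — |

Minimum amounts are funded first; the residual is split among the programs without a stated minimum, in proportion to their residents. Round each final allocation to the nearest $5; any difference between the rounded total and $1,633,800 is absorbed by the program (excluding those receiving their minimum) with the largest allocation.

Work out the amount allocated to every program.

Granite Housing: $278,000; West Workforce: $472,200; Thornfield Mentoring: $332,525; Riverside Nutrition: $551,075

Guaranteed amounts: Granite Housing $278,000; West Workforce $472,200. Balance $883,600.
Balance split over remaining residents 6,311: Thornfield Mentoring 332,522.58 → $332,525; Riverside Nutrition 551,077.42 → $551,075.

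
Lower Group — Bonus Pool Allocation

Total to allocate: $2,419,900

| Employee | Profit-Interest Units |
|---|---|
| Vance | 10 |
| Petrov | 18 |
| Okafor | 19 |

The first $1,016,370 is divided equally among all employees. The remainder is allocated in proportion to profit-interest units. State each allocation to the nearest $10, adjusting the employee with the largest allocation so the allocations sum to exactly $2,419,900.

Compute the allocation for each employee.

Vance: $637,410; Petrov: $876,310; Okafor: $906,180

Equal tier: $1,016,370 ÷ 3 = $338,790 apiece.
Remainder $1,403,530 by profit-interest units (total 47): Vance 298,623.40 → $298,620; Petrov 537,522.13 → $537,520; Okafor 567,384.47 → $567,380.
Rounding difference +$10 on remainder applied to Okafor.
Totals: Vance $338,790 + $298,620 = $637,410; Petrov $338,790 + $537,520 = $876,310; Okafor $338,790 + $567,390 = $906,180.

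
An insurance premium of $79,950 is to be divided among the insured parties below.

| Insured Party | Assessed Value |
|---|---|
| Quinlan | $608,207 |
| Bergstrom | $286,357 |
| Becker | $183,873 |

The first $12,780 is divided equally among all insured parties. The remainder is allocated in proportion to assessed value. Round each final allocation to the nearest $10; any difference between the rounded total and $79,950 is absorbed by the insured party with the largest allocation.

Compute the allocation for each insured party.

Quinlan: $42,140 · Bergstrom: $22,100 · Becker: $15,710

First tranche $12,780 split equally: $4,260 each.
Remainder $67,170 by assessed value (total 1,078,437): Quinlan 37,881.92 → $37,880; Bergstrom 17,835.63 → $17,840; Becker 11,452.45 → $11,450.
Totals: Quinlan $4,260 + $37,880 = $42,140; Bergstrom $4,260 + $17,840 = $22,100; Becker $4,260 + $11,450 = $15,710.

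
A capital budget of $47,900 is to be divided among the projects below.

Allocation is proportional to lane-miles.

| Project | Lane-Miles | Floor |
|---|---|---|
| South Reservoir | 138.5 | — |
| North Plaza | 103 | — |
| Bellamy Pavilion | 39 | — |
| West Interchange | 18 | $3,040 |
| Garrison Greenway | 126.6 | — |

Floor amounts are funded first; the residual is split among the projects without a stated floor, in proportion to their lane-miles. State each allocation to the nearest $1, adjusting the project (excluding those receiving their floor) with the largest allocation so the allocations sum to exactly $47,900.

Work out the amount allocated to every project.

South Reservoir: $15,261; North Plaza: $11,350; Bellamy Pavilion: $4,298; West Interchange: $3,040; Garrison Greenway: $13,951

Guaranteed amounts: West Interchange $3,040. Residual $44,860.
Residual split over remaining lane-miles 407.1: South Reservoir 15,261.88 → $15,262; North Plaza 11,349.99 → $11,350; Bellamy Pavilion 4,297.57 → $4,298; Garrison Greenway 13,950.57 → $13,951.
Rounding difference −$1 applied to South Reservoir → $15,261.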